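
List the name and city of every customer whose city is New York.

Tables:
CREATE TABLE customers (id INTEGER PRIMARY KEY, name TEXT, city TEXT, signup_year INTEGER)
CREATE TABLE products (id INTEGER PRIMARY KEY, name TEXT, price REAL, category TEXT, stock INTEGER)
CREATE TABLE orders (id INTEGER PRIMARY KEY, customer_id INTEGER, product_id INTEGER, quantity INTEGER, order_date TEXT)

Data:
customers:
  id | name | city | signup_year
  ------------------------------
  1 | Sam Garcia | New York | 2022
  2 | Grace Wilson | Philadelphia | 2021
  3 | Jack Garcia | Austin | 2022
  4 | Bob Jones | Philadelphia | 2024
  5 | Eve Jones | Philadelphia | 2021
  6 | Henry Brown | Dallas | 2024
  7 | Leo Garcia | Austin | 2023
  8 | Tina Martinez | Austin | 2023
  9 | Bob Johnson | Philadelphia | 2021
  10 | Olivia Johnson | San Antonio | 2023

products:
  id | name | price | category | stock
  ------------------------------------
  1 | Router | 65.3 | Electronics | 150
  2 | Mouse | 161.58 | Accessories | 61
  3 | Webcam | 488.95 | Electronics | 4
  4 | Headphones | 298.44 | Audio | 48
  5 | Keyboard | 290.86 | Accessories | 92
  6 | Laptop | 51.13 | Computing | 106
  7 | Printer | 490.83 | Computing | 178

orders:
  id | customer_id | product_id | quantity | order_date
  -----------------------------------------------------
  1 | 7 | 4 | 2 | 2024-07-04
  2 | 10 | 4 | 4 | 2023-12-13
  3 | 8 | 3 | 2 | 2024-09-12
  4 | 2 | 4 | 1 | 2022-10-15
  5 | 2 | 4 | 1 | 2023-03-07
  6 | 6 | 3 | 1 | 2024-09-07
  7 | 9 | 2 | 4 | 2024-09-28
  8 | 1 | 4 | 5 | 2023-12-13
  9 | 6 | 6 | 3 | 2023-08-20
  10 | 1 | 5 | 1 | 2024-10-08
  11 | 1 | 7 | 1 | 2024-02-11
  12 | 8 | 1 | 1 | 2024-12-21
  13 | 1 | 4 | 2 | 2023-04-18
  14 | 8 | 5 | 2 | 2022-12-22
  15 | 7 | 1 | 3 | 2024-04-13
SELECT name, city FROM customers WHERE city = 'New York'

Execution result:
name | city
Sam Garcia | New York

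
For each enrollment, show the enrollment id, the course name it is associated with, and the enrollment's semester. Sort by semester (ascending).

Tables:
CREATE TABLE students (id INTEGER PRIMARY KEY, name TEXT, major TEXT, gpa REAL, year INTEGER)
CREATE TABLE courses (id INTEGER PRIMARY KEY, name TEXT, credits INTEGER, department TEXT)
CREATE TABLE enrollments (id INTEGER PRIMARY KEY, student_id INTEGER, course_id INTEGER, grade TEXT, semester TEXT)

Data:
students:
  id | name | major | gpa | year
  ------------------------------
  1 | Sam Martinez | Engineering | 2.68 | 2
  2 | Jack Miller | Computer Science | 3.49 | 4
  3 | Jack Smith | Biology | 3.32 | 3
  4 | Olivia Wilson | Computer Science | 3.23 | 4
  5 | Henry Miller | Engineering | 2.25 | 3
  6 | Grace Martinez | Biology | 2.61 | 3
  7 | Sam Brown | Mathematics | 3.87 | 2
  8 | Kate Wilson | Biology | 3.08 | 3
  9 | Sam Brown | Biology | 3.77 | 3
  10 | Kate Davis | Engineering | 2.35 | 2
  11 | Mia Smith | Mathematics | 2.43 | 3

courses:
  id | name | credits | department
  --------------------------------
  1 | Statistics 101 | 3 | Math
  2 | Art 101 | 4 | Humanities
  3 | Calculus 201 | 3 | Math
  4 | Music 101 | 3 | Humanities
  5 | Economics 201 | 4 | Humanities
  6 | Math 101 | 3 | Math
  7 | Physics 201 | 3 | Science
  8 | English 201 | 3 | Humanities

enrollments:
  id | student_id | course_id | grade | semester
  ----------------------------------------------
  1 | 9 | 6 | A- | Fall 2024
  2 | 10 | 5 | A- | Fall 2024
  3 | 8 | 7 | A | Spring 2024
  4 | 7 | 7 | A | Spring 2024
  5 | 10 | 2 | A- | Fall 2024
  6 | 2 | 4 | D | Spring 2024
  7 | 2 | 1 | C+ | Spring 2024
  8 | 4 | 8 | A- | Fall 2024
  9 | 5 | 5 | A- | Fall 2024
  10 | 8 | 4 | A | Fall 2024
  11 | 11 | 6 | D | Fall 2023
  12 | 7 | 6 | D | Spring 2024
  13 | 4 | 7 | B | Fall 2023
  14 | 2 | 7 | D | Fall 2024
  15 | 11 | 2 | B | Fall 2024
SELECT c.id, p.name AS course, c.semester FROM enrollments c JOIN courses p ON c.course_id = p.id ORDER BY c.semester ASC

Execution result:
id | course | semester
11 | Math 101 | Fall 2023
13 | Physics 201 | Fall 2023
1 | Math 101 | Fall 2024
2 | Economics 201 | Fall 2024
5 | Art 101 | Fall 2024
8 | English 201 | Fall 2024
9 | Economics 201 | Fall 2024
10 | Music 101 | Fall 2024
14 | Physics 201 | Fall 2024
15 | Art 101 | Fall 2024
3 | Physics 201 | Spring 2024
4 | Physics 201 | Spring 2024
6 | Music 101 | Spring 2024
7 | Statistics 101 | Spring 2024
12 | Math 101 | Spring 2024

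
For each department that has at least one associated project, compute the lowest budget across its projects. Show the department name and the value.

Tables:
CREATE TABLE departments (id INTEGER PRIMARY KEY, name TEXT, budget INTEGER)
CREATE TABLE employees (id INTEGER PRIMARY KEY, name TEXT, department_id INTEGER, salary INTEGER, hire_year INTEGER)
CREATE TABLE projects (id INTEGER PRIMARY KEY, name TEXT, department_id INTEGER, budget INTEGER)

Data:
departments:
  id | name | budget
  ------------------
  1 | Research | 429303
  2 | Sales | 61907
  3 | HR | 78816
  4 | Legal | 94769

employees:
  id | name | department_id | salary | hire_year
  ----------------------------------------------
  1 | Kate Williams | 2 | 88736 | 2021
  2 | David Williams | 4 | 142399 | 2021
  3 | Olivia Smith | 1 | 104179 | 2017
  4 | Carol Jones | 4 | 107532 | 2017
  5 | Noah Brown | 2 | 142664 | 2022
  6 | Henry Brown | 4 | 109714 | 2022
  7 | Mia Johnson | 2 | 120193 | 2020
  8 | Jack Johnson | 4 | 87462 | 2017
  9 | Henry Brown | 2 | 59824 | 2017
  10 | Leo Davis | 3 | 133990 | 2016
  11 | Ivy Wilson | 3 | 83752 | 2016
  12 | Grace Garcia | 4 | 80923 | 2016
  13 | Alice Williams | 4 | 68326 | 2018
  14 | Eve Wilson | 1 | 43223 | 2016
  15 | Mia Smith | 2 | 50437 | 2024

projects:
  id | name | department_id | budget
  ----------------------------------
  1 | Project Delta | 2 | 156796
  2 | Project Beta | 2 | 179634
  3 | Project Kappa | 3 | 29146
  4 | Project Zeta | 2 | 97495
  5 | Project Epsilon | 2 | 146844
SELECT p.name, MIN(c.budget) AS min_budget FROM projects c JOIN departments p ON c.department_id = p.id GROUP BY p.id, p.name

Execution result:
name | min_budget
Sales | 97495
HR | 29146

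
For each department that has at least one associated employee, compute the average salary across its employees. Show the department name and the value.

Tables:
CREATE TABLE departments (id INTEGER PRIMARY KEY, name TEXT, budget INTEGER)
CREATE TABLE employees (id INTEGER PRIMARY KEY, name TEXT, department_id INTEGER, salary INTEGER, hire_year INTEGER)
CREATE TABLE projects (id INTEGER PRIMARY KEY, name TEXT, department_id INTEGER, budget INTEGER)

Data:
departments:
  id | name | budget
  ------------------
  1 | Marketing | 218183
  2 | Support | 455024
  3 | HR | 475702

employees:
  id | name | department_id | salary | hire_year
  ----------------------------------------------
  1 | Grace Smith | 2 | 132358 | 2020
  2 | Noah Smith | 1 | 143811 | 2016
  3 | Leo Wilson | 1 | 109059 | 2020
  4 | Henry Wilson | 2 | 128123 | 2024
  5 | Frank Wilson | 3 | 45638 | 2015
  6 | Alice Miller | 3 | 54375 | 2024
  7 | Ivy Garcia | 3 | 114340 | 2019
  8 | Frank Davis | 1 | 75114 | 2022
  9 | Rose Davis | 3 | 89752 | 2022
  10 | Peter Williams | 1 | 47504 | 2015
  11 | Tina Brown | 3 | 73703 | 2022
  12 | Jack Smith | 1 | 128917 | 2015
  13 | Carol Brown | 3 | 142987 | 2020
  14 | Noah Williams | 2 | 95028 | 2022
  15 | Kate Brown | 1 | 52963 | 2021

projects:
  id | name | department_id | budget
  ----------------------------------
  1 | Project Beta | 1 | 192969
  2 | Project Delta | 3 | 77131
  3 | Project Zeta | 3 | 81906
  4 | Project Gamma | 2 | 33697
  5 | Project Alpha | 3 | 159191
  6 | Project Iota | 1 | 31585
SELECT p.name, AVG(c.salary) AS avg_salary FROM employees c JOIN departments p ON c.department_id = p.id GROUP BY p.id, p.name

Execution result:
name | avg_salary
Marketing | 92894.67
Support | 118503.00
HR | 86799.17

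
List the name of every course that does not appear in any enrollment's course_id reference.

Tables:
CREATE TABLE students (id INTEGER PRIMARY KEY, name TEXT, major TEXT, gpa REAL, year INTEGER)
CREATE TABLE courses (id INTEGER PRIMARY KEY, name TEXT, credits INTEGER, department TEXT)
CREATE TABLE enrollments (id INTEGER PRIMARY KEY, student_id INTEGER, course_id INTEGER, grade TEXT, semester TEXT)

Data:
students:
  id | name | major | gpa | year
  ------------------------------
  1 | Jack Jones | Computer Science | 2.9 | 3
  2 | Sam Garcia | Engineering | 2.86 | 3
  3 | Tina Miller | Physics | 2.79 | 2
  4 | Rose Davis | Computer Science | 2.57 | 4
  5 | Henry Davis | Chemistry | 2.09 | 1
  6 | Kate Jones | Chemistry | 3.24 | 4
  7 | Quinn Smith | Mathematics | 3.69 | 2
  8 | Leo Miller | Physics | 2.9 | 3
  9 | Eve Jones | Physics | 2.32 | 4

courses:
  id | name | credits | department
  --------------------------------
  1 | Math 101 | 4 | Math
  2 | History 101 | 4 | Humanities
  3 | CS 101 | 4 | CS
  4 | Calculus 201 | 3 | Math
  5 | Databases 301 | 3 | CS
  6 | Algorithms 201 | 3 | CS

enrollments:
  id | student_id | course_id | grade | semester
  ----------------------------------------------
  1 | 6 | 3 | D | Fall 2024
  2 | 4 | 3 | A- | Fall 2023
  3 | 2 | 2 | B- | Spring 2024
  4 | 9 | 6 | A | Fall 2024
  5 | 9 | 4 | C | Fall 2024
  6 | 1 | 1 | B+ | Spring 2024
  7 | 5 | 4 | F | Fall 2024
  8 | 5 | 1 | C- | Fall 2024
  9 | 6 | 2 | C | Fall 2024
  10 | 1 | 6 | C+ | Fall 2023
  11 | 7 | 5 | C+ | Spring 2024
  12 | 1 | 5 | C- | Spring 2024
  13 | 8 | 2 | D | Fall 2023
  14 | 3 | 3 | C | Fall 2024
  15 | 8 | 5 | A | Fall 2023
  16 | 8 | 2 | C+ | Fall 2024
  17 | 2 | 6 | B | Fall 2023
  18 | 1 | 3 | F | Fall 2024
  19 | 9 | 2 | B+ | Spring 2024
SELECT p.name FROM courses p LEFT JOIN enrollments c ON c.course_id = p.id WHERE c.id IS NULL

Execution result:
(no rows)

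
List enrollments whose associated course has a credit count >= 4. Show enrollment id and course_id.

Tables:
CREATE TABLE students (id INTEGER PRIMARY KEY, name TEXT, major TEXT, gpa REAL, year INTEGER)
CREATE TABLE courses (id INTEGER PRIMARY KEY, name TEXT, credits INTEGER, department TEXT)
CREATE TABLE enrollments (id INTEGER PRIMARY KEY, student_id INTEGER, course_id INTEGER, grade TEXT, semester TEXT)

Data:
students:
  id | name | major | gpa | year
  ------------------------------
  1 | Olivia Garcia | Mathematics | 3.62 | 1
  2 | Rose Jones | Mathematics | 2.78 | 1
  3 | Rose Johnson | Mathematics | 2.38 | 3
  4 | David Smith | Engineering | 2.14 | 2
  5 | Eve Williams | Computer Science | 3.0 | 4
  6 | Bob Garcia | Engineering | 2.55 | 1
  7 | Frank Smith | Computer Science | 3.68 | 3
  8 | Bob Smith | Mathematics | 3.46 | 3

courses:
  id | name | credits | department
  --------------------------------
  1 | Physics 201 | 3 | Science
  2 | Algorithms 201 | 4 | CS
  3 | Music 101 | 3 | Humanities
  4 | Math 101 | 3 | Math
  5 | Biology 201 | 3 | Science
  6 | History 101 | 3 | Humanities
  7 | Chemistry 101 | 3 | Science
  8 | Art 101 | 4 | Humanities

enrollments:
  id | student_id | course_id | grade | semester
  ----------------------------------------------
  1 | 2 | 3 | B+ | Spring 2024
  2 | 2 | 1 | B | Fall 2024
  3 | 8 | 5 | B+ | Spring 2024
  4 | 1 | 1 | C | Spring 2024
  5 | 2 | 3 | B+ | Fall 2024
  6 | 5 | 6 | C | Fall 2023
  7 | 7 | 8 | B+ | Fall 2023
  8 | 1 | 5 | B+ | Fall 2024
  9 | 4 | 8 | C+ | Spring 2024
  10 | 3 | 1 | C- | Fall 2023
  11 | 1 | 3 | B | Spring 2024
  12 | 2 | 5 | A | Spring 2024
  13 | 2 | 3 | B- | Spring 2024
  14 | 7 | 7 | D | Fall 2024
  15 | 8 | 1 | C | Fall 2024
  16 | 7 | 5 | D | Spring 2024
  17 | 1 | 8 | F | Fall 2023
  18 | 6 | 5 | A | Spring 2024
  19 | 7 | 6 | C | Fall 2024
SELECT id, course_id FROM enrollments WHERE course_id IN (SELECT id FROM courses WHERE credits >= 4)

Execution result:
id | course_id
7 | 8
9 | 8
17 | 8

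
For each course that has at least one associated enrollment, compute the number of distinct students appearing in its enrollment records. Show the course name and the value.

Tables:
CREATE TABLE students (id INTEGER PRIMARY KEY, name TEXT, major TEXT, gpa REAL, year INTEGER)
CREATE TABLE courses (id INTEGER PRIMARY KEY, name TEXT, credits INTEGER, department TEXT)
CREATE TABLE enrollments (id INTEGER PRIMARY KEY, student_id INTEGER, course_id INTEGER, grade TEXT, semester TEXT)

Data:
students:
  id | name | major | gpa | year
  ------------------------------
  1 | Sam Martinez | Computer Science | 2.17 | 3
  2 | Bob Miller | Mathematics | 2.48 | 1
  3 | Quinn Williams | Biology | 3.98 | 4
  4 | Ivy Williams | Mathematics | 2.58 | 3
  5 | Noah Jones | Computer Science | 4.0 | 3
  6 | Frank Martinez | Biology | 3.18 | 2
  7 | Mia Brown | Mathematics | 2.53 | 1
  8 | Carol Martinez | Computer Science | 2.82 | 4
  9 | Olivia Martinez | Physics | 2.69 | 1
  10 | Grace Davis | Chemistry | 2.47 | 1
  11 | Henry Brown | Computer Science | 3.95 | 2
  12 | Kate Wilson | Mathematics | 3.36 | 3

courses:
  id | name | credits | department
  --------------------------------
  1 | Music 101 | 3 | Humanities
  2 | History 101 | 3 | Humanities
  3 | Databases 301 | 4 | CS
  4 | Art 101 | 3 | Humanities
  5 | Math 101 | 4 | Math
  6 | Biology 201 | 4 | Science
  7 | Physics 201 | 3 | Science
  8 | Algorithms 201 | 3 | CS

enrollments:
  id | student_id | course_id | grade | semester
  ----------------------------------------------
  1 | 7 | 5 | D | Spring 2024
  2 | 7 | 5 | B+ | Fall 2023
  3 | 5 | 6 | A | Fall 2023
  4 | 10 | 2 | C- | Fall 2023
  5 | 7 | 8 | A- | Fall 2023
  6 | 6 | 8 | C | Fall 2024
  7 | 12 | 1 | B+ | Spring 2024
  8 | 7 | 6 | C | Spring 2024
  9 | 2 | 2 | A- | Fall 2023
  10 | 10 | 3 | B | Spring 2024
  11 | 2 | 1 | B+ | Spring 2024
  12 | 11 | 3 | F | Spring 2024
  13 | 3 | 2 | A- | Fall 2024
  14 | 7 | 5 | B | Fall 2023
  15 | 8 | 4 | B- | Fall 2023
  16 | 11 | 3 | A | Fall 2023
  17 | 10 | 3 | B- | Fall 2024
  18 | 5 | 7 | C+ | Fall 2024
SELECT p.name, COUNT(DISTINCT c.student_id) AS distinct_student_count FROM enrollments c JOIN courses p ON c.course_id = p.id GROUP BY p.id, p.name

Execution result:
name | distinct_student_count
Music 101 | 2
History 101 | 3
Databases 301 | 2
Art 101 | 1
Math 101 | 1
Biology 201 | 2
Physics 201 | 1
Algorithms 201 | 2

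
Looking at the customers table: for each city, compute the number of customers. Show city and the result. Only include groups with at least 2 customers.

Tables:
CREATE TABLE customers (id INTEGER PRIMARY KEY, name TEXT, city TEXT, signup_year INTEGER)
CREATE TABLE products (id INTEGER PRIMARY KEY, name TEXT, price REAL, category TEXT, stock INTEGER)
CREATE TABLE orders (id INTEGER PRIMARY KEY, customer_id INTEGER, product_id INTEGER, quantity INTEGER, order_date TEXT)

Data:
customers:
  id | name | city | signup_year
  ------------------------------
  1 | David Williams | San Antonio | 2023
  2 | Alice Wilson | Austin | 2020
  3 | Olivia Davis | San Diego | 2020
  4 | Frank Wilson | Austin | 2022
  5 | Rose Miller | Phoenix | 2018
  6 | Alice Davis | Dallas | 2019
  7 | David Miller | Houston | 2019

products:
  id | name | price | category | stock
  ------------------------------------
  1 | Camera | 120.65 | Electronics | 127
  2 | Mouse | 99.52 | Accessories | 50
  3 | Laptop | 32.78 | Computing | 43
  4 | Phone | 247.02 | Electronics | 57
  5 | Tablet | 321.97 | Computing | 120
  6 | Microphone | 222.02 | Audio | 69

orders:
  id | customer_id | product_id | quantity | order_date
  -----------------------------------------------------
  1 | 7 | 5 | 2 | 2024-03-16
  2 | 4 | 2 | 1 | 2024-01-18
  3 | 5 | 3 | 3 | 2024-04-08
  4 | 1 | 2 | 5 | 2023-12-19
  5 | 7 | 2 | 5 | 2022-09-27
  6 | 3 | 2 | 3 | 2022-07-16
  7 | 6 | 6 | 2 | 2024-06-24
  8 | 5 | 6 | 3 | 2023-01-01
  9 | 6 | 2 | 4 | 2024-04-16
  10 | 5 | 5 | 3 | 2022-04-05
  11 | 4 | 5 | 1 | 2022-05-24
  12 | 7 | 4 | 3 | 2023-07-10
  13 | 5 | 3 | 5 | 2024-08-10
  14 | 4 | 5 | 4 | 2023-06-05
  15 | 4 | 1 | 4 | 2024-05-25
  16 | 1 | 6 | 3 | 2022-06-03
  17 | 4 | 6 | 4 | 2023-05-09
SELECT city, COUNT(*) AS n FROM customers GROUP BY city HAVING COUNT(*) >= 2

Execution result:
city | n
Austin | 2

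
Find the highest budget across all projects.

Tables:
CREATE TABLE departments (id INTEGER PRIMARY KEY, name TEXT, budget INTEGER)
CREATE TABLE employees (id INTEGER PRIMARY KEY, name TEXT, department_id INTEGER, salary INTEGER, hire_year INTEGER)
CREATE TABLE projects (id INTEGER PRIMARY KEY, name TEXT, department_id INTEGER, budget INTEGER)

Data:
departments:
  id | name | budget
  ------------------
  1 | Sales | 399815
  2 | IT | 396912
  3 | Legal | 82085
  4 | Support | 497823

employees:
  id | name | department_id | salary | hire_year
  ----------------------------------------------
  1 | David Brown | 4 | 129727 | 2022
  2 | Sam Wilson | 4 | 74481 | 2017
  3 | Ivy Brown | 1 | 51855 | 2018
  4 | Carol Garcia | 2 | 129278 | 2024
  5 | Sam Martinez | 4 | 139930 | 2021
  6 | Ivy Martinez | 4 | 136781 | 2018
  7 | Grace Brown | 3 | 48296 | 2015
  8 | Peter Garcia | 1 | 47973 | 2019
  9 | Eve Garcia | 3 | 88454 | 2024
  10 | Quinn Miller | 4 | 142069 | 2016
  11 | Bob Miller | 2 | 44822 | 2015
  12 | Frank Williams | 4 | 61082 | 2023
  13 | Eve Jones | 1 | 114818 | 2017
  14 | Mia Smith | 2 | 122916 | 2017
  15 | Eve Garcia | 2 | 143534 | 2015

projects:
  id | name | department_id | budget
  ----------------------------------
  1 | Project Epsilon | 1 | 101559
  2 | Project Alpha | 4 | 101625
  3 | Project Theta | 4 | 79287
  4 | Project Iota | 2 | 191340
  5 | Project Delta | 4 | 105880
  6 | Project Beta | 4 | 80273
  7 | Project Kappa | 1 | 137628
SELECT MAX(budget) FROM projects

Execution result:
191340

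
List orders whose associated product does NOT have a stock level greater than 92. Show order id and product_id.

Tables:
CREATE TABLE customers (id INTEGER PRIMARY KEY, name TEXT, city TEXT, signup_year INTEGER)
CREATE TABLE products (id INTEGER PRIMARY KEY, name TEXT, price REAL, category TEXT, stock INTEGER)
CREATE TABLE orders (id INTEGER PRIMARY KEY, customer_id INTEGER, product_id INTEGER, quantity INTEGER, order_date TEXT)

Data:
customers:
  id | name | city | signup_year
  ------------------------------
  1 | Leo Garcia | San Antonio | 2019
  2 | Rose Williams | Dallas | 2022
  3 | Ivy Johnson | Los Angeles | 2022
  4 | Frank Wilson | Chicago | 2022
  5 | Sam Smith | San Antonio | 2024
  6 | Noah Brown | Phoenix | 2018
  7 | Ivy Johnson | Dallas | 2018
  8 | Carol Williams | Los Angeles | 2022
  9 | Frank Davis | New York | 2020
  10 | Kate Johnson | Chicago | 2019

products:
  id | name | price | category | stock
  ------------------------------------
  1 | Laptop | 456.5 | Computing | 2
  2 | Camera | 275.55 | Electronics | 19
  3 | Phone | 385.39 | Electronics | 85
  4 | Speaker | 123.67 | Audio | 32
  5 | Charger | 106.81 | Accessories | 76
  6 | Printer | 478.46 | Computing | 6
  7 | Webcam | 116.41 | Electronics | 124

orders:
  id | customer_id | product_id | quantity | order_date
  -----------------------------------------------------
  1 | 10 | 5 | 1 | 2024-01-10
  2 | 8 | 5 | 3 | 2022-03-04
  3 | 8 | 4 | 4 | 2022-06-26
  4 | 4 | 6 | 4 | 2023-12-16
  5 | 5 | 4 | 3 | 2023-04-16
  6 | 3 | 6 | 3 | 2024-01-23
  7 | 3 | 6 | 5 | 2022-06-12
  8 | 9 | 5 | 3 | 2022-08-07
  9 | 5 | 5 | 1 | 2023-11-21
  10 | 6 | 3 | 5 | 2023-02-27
SELECT id, product_id FROM orders WHERE product_id NOT IN (SELECT id FROM products WHERE stock > 92)

Execution result:
id | product_id
1 | 5
2 | 5
3 | 4
4 | 6
5 | 4
6 | 6
7 | 6
8 | 5
9 | 5
10 | 3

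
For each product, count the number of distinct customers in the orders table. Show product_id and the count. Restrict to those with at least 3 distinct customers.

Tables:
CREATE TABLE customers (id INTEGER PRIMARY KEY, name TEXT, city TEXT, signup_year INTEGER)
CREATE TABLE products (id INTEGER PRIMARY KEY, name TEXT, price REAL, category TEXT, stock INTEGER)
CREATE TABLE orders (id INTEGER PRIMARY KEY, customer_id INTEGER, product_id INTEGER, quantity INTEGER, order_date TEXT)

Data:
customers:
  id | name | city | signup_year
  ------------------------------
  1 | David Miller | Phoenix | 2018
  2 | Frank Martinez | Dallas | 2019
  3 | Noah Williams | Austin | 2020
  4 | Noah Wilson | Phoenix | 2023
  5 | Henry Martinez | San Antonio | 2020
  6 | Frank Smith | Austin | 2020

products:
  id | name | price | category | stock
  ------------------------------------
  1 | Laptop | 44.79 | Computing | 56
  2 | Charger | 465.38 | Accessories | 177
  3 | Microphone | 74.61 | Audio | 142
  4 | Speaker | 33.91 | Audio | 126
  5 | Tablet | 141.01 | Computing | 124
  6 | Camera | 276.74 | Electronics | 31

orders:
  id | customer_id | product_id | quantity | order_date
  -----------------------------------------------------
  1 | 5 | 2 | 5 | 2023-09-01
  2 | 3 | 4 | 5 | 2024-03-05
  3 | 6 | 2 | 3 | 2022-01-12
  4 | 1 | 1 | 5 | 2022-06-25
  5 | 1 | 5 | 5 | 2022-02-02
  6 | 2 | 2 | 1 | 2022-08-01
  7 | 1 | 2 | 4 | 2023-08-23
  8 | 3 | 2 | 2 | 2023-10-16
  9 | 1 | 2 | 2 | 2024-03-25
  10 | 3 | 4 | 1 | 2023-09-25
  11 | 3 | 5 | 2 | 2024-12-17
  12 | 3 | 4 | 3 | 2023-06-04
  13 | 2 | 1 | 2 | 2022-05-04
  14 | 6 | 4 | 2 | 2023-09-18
SELECT product_id, COUNT(DISTINCT customer_id) AS distinct_customer_count FROM orders GROUP BY product_id HAVING COUNT(DISTINCT customer_id) >= 3

Execution result:
product_id | distinct_customer_count
2 | 5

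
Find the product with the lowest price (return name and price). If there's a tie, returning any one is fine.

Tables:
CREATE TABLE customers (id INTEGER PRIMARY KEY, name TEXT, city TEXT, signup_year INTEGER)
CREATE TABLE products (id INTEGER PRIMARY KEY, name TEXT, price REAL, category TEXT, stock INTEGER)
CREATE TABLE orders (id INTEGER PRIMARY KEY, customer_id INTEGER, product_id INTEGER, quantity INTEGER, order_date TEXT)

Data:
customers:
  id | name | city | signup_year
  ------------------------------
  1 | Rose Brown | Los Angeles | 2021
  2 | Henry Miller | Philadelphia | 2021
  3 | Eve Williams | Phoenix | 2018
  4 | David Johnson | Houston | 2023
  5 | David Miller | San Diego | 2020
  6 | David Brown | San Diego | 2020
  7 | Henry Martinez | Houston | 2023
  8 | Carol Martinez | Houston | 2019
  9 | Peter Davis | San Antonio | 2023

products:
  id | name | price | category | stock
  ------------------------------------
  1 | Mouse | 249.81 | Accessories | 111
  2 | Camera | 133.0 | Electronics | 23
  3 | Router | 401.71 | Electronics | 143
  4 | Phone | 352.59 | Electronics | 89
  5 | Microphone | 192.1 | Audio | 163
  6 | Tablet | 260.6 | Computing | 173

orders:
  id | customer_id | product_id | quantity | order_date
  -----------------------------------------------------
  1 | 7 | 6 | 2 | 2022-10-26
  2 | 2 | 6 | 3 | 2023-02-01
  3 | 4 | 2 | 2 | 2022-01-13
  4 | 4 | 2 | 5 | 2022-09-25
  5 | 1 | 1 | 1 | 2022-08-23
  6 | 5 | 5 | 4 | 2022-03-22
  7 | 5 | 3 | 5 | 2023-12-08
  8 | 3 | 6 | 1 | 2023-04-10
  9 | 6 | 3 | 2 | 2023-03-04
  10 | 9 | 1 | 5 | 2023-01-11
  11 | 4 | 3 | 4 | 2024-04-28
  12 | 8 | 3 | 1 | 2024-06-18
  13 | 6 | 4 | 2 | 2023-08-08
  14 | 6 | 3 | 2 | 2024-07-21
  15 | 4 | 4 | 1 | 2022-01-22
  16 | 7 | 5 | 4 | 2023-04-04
SELECT name, price FROM products ORDER BY price ASC LIMIT 1

Execution result:
name | price
Camera | 133.00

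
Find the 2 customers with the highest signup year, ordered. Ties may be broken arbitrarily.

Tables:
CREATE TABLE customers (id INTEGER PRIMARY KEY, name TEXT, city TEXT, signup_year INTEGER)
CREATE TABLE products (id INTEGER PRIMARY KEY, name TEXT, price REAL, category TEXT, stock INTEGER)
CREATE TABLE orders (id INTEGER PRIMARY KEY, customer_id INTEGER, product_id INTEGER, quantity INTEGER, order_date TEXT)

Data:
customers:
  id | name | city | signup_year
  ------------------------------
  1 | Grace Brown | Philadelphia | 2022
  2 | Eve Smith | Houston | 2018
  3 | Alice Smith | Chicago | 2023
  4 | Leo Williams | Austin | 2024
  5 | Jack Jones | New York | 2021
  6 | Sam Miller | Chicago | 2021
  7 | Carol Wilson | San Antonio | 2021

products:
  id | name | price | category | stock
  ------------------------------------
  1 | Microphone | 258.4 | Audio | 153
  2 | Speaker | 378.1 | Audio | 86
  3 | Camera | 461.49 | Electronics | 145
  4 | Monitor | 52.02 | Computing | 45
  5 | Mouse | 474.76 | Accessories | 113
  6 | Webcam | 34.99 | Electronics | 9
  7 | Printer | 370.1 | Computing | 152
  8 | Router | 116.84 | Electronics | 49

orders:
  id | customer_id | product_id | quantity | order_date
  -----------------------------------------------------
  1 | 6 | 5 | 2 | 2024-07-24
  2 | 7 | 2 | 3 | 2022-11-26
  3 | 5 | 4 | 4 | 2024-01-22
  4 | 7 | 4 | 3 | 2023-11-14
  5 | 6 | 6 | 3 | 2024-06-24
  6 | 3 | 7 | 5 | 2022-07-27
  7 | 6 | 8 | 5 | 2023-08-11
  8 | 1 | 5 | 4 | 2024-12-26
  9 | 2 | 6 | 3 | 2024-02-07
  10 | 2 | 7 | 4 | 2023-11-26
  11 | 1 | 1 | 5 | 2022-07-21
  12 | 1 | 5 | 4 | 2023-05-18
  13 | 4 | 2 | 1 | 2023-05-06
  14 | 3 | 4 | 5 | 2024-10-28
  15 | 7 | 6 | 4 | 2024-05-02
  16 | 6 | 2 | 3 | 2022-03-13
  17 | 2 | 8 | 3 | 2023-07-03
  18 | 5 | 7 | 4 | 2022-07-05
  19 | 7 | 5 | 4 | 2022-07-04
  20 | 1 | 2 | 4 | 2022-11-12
SELECT name, signup_year FROM customers ORDER BY signup_year DESC LIMIT 2

Execution result:
name | signup_year
Leo Williams | 2024
Alice Smith | 2023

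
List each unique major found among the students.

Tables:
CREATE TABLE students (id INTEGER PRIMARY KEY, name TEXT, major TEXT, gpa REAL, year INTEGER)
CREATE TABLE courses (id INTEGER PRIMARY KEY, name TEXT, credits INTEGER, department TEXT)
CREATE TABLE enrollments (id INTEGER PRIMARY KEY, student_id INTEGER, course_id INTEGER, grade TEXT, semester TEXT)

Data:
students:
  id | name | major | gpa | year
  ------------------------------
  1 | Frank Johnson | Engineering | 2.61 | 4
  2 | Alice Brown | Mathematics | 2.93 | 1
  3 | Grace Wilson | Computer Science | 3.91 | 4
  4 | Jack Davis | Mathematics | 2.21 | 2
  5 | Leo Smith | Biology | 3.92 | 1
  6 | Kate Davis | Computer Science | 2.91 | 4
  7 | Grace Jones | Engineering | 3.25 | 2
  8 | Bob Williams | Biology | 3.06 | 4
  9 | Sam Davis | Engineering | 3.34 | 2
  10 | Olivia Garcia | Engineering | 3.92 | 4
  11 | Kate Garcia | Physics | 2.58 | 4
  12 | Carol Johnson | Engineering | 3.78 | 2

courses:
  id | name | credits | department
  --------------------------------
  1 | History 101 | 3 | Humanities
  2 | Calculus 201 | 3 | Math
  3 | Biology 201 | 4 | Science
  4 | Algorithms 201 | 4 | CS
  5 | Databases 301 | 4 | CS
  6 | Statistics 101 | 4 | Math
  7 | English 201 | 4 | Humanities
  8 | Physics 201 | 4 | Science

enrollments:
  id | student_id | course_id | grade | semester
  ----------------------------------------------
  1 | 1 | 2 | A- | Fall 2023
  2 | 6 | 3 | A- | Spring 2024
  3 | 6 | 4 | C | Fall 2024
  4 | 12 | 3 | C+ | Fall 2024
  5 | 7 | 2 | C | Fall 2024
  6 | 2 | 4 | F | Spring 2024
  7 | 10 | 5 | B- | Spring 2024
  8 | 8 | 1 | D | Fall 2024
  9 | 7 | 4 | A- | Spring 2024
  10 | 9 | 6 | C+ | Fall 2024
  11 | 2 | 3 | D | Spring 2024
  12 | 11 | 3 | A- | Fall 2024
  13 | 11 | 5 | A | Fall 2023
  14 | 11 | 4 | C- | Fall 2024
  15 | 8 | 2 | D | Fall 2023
SELECT DISTINCT major FROM students

Execution result:
major
Engineering
Mathematics
Computer Science
Biology
Physics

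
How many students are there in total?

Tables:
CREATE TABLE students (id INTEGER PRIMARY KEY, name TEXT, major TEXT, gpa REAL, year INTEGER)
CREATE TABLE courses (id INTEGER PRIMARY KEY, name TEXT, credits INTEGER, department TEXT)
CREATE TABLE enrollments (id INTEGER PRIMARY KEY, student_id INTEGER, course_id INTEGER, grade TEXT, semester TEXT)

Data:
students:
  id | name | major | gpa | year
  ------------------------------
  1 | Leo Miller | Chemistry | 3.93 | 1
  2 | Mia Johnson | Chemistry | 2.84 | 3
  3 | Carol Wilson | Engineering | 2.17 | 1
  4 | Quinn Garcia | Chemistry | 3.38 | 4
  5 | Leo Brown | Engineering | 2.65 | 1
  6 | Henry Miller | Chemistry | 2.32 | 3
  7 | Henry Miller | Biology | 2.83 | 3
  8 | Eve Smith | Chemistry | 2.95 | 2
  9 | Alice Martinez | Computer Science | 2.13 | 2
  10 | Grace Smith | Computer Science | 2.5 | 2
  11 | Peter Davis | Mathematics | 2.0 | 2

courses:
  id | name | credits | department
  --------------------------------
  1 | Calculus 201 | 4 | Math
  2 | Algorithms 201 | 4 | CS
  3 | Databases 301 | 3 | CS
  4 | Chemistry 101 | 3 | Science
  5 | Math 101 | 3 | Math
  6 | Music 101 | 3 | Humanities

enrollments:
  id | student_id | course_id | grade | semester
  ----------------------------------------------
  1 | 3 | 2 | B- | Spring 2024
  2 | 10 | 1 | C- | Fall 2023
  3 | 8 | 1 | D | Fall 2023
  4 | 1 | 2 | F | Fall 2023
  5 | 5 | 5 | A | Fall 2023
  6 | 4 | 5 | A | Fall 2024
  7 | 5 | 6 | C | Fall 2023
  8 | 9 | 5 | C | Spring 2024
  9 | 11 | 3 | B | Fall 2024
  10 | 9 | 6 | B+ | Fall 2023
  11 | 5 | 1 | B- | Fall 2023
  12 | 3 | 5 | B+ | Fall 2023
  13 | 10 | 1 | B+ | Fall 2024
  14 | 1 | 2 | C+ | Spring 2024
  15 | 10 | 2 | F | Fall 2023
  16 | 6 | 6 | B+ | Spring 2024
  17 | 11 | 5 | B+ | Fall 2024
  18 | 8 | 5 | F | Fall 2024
SELECT COUNT(*) FROM students

Execution result:
11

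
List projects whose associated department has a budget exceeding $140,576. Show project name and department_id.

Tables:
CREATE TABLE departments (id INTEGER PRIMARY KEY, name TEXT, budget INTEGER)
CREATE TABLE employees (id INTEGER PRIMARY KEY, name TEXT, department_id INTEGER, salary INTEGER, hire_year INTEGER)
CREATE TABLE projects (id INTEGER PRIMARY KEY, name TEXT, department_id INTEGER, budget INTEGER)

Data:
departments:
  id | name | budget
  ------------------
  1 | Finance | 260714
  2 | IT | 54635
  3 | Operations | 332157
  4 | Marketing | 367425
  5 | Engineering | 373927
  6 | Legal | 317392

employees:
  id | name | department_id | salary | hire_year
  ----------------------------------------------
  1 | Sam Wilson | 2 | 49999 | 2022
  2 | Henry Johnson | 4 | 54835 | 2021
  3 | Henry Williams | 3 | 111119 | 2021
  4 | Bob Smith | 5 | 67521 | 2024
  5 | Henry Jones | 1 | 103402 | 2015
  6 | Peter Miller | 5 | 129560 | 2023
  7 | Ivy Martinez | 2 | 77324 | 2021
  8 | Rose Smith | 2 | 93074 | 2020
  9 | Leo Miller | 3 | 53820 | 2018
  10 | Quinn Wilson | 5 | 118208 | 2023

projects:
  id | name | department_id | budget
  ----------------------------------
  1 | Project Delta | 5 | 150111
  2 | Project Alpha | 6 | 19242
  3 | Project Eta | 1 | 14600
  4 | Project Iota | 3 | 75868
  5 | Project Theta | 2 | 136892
SELECT name, department_id FROM projects WHERE department_id IN (SELECT id FROM departments WHERE budget > 140576)

Execution result:
name | department_id
Project Delta | 5
Project Alpha | 6
Project Eta | 1
Project Iota | 3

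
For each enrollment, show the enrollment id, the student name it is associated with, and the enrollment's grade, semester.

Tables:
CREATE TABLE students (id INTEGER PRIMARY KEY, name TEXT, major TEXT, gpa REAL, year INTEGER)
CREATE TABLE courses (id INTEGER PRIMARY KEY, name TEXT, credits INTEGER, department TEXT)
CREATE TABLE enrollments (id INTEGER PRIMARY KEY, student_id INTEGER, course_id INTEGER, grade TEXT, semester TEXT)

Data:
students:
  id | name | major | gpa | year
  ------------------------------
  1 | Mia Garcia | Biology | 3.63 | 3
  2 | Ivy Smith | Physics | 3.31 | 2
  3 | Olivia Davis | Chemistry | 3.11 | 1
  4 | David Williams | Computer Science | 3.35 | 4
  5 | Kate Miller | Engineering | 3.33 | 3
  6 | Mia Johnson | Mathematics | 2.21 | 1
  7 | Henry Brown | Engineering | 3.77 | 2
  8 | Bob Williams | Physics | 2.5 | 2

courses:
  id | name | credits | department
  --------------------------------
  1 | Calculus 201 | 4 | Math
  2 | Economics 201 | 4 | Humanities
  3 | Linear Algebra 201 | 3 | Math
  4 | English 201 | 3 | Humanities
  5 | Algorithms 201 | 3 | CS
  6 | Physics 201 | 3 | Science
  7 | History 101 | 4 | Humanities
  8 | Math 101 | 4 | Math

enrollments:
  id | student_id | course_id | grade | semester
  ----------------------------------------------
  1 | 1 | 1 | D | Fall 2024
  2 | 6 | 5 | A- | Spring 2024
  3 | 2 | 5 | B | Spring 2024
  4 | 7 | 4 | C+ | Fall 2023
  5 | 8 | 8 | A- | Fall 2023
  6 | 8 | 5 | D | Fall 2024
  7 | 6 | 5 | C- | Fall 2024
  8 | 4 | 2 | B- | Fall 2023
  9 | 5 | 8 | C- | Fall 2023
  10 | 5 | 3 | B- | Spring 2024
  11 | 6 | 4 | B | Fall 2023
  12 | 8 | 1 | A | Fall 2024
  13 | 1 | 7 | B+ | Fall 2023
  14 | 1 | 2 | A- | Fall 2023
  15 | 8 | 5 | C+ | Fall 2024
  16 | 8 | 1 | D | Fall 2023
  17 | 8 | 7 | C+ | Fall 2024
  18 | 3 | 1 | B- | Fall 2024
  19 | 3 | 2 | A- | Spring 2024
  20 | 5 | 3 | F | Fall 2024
SELECT c.id, p.name AS student, c.grade, c.semester FROM enrollments c JOIN students p ON c.student_id = p.id

Execution result:
id | student | grade | semester
1 | Mia Garcia | D | Fall 2024
2 | Mia Johnson | A- | Spring 2024
3 | Ivy Smith | B | Spring 2024
4 | Henry Brown | C+ | Fall 2023
5 | Bob Williams | A- | Fall 2023
6 | Bob Williams | D | Fall 2024
7 | Mia Johnson | C- | Fall 2024
8 | David Williams | B- | Fall 2023
9 | Kate Miller | C- | Fall 2023
10 | Kate Miller | B- | Spring 2024
11 | Mia Johnson | B | Fall 2023
12 | Bob Williams | A | Fall 2024
13 | Mia Garcia | B+ | Fall 2023
14 | Mia Garcia | A- | Fall 2023
15 | Bob Williams | C+ | Fall 2024
16 | Bob Williams | D | Fall 2023
17 | Bob Williams | C+ | Fall 2024
18 | Olivia Davis | B- | Fall 2024
19 | Olivia Davis | A- | Spring 2024
20 | Kate Miller | F | Fall 2024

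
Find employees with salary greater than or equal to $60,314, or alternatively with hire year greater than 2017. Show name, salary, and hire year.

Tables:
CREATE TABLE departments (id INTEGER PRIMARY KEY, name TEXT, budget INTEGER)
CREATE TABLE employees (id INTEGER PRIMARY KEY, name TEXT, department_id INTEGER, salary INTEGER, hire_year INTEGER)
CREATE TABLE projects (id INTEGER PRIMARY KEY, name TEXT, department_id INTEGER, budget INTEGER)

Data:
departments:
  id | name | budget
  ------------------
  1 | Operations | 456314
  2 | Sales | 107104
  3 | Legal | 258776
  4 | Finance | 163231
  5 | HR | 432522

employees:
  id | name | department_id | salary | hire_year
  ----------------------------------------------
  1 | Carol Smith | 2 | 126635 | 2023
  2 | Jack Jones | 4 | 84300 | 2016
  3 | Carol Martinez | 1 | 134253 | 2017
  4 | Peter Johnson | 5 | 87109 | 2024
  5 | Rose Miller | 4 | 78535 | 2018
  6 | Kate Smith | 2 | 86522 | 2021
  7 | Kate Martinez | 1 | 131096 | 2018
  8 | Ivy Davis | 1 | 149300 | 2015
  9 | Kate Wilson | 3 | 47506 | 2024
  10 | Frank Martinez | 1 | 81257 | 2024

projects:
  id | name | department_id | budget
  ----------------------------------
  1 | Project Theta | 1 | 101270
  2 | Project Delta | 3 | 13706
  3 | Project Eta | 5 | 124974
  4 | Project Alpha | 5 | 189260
SELECT name, salary, hire_year FROM employees WHERE salary >= 60314 OR hire_year > 2017

Execution result:
name | salary | hire_year
Carol Smith | 126635 | 2023
Jack Jones | 84300 | 2016
Carol Martinez | 134253 | 2017
Peter Johnson | 87109 | 2024
Rose Miller | 78535 | 2018
Kate Smith | 86522 | 2021
Kate Martinez | 131096 | 2018
Ivy Davis | 149300 | 2015
Kate Wilson | 47506 | 2024
Frank Martinez | 81257 | 2024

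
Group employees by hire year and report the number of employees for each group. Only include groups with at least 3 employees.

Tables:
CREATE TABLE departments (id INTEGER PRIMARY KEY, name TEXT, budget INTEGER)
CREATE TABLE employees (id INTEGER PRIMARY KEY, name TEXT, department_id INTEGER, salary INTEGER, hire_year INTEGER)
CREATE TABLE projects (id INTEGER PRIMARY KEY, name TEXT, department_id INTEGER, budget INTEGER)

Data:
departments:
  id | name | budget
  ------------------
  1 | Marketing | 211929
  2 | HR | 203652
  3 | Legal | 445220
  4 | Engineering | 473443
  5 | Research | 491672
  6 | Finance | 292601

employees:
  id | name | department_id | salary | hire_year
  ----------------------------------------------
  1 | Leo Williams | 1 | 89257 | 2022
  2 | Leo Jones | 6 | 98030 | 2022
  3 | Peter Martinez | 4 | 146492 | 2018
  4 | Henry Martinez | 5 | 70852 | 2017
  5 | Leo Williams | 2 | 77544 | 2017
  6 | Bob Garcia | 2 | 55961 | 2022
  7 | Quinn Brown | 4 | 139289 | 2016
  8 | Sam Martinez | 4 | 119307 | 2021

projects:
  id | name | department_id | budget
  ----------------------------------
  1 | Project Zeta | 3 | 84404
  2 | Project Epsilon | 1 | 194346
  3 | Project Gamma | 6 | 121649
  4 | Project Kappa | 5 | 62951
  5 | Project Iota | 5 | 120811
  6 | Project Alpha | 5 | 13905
SELECT hire_year, COUNT(*) AS n FROM employees GROUP BY hire_year HAVING COUNT(*) >= 3

Execution result:
hire_year | n
2022 | 3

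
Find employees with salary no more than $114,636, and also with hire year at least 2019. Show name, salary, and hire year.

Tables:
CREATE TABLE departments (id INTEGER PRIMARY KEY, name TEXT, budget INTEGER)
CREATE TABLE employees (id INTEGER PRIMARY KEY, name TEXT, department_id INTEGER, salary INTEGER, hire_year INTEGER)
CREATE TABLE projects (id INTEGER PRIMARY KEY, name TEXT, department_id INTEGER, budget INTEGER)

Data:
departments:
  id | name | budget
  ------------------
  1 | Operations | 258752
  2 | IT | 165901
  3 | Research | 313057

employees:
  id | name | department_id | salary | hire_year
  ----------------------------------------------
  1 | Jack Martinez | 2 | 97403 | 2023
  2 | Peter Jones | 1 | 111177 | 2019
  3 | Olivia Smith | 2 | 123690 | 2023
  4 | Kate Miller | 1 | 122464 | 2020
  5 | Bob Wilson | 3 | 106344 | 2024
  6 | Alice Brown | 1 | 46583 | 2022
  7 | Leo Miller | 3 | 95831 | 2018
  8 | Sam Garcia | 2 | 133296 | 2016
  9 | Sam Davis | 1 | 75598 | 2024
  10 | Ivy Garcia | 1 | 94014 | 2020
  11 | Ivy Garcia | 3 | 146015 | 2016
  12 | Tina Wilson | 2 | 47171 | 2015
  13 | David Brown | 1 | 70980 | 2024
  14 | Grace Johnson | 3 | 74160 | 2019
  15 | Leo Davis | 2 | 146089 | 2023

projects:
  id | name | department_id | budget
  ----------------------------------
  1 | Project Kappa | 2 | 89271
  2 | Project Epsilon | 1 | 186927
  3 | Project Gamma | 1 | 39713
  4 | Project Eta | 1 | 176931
SELECT name, salary, hire_year FROM employees WHERE salary <= 114636 AND hire_year >= 2019

Execution result:
name | salary | hire_year
Jack Martinez | 97403 | 2023
Peter Jones | 111177 | 2019
Bob Wilson | 106344 | 2024
Alice Brown | 46583 | 2022
Sam Davis | 75598 | 2024
Ivy Garcia | 94014 | 2020
David Brown | 70980 | 2024
Grace Johnson | 74160 | 2019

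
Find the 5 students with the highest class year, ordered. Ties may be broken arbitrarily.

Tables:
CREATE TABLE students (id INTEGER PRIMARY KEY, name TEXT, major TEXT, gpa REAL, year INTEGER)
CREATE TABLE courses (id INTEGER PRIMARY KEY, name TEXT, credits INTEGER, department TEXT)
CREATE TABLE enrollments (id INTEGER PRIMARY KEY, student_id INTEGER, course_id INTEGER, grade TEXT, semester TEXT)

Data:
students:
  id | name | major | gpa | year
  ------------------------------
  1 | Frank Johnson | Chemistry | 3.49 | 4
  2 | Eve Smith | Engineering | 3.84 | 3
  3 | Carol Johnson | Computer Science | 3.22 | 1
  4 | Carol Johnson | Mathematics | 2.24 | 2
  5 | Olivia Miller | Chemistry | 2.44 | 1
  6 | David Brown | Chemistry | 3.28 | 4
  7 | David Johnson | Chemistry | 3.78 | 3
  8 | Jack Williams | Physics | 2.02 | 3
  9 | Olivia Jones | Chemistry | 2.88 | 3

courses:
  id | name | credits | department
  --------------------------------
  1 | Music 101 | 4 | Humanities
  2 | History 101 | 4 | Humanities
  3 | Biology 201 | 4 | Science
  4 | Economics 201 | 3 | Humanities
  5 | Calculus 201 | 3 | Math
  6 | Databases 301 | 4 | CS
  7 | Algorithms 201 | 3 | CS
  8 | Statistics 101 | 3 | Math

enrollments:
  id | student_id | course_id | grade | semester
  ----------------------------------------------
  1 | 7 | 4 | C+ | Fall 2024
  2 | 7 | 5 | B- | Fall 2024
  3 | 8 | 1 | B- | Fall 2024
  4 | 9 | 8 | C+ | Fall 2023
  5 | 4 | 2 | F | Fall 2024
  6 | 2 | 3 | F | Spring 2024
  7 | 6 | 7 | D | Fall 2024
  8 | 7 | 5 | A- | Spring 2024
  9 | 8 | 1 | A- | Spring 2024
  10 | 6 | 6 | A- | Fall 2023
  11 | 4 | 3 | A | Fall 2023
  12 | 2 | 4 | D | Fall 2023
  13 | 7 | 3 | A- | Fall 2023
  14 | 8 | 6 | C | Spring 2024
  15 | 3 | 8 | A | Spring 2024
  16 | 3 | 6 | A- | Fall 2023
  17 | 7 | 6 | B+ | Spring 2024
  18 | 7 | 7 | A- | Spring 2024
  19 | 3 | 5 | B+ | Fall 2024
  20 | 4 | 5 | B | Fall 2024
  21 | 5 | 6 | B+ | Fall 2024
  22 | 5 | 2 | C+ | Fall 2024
SELECT name, year FROM students ORDER BY year DESC LIMIT 5

Execution result:
name | year
Frank Johnson | 4
David Brown | 4
Eve Smith | 3
David Johnson | 3
Jack Williams | 3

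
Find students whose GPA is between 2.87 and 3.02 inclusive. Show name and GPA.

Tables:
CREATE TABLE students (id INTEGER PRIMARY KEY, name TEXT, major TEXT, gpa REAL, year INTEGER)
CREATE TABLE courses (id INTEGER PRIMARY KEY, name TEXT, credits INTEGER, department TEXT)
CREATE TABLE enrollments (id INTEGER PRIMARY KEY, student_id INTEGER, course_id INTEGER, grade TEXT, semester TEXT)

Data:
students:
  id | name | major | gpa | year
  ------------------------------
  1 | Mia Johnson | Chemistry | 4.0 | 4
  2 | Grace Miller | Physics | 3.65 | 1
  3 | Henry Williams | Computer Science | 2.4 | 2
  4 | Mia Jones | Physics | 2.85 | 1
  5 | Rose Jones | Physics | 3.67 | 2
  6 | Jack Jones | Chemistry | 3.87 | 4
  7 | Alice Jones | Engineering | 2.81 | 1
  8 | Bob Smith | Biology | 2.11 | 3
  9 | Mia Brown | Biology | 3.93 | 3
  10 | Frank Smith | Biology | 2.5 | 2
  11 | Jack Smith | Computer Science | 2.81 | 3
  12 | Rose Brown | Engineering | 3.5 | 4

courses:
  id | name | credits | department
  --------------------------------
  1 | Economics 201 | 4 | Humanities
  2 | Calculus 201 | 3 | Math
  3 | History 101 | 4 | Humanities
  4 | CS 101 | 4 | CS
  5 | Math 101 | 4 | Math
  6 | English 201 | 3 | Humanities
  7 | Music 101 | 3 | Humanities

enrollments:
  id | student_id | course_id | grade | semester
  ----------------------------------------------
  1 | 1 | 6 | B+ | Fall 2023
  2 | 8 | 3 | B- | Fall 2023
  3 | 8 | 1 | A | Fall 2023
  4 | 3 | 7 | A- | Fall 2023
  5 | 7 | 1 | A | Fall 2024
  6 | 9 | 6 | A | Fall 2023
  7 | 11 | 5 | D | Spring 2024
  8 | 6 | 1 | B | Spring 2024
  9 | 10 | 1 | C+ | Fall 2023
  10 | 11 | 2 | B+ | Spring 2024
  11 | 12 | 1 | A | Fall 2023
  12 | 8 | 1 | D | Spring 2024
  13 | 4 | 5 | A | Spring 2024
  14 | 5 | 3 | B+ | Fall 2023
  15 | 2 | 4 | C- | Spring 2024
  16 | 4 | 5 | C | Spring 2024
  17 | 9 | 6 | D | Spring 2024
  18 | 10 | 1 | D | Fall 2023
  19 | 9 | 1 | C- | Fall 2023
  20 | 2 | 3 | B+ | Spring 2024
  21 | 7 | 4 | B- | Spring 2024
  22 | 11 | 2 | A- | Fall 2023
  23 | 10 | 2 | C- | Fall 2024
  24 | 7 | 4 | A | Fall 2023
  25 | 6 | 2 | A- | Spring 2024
SELECT name, gpa FROM students WHERE gpa BETWEEN 2.87 AND 3.02

Execution result:
(no rows)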